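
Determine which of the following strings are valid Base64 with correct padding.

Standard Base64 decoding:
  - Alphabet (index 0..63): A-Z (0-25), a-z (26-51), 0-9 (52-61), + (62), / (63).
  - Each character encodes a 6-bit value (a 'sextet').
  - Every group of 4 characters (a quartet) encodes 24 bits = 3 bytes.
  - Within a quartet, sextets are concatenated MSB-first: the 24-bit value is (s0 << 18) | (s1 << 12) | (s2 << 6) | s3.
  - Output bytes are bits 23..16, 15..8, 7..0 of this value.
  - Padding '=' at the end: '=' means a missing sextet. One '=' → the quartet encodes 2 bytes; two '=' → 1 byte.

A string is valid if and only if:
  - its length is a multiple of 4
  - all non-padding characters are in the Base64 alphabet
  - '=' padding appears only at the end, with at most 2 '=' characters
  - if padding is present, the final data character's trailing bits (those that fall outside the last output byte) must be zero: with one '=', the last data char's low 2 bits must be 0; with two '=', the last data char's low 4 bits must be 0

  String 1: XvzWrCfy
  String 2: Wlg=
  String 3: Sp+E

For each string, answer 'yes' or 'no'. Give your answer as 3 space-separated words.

Answer: yes yes yes

Derivation:
String 1: 'XvzWrCfy' → valid
String 2: 'Wlg=' → valid
String 3: 'Sp+E' → valid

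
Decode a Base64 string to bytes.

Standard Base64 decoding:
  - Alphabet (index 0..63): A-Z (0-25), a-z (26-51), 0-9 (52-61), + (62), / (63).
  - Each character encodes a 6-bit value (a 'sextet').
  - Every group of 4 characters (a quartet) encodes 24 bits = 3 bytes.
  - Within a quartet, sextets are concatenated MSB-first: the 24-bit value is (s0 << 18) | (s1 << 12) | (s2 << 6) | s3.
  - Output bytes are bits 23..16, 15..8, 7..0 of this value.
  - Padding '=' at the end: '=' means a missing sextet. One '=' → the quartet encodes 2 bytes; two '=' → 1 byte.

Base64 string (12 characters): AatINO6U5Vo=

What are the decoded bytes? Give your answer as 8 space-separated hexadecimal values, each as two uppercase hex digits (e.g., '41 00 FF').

After char 0 ('A'=0): chars_in_quartet=1 acc=0x0 bytes_emitted=0
After char 1 ('a'=26): chars_in_quartet=2 acc=0x1A bytes_emitted=0
After char 2 ('t'=45): chars_in_quartet=3 acc=0x6AD bytes_emitted=0
After char 3 ('I'=8): chars_in_quartet=4 acc=0x1AB48 -> emit 01 AB 48, reset; bytes_emitted=3
After char 4 ('N'=13): chars_in_quartet=1 acc=0xD bytes_emitted=3
After char 5 ('O'=14): chars_in_quartet=2 acc=0x34E bytes_emitted=3
After char 6 ('6'=58): chars_in_quartet=3 acc=0xD3BA bytes_emitted=3
After char 7 ('U'=20): chars_in_quartet=4 acc=0x34EE94 -> emit 34 EE 94, reset; bytes_emitted=6
After char 8 ('5'=57): chars_in_quartet=1 acc=0x39 bytes_emitted=6
After char 9 ('V'=21): chars_in_quartet=2 acc=0xE55 bytes_emitted=6
After char 10 ('o'=40): chars_in_quartet=3 acc=0x39568 bytes_emitted=6
Padding '=': partial quartet acc=0x39568 -> emit E5 5A; bytes_emitted=8

Answer: 01 AB 48 34 EE 94 E5 5A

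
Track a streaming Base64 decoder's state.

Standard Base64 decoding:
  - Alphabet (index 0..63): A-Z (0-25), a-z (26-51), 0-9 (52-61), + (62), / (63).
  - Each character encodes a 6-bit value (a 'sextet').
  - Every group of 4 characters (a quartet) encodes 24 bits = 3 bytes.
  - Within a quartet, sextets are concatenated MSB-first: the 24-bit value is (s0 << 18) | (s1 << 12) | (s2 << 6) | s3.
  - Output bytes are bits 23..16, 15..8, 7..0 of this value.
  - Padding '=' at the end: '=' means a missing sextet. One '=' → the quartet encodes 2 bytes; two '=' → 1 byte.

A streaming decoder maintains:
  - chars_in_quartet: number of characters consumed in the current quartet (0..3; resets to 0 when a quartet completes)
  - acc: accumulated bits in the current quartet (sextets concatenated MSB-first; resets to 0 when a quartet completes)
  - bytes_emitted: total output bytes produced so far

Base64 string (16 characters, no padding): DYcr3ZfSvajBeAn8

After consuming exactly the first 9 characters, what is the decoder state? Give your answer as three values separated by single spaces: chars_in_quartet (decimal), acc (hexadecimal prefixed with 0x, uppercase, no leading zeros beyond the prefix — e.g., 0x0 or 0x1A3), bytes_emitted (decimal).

Answer: 1 0x2F 6

Derivation:
After char 0 ('D'=3): chars_in_quartet=1 acc=0x3 bytes_emitted=0
After char 1 ('Y'=24): chars_in_quartet=2 acc=0xD8 bytes_emitted=0
After char 2 ('c'=28): chars_in_quartet=3 acc=0x361C bytes_emitted=0
After char 3 ('r'=43): chars_in_quartet=4 acc=0xD872B -> emit 0D 87 2B, reset; bytes_emitted=3
After char 4 ('3'=55): chars_in_quartet=1 acc=0x37 bytes_emitted=3
After char 5 ('Z'=25): chars_in_quartet=2 acc=0xDD9 bytes_emitted=3
After char 6 ('f'=31): chars_in_quartet=3 acc=0x3765F bytes_emitted=3
After char 7 ('S'=18): chars_in_quartet=4 acc=0xDD97D2 -> emit DD 97 D2, reset; bytes_emitted=6
After char 8 ('v'=47): chars_in_quartet=1 acc=0x2F bytes_emitted=6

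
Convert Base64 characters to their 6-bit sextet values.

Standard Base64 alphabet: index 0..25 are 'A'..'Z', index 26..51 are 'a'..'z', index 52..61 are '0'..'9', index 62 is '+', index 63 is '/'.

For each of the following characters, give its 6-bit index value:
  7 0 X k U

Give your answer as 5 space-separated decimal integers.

'7': 0..9 range, 52 + ord('7') − ord('0') = 59
'0': 0..9 range, 52 + ord('0') − ord('0') = 52
'X': A..Z range, ord('X') − ord('A') = 23
'k': a..z range, 26 + ord('k') − ord('a') = 36
'U': A..Z range, ord('U') − ord('A') = 20

Answer: 59 52 23 36 20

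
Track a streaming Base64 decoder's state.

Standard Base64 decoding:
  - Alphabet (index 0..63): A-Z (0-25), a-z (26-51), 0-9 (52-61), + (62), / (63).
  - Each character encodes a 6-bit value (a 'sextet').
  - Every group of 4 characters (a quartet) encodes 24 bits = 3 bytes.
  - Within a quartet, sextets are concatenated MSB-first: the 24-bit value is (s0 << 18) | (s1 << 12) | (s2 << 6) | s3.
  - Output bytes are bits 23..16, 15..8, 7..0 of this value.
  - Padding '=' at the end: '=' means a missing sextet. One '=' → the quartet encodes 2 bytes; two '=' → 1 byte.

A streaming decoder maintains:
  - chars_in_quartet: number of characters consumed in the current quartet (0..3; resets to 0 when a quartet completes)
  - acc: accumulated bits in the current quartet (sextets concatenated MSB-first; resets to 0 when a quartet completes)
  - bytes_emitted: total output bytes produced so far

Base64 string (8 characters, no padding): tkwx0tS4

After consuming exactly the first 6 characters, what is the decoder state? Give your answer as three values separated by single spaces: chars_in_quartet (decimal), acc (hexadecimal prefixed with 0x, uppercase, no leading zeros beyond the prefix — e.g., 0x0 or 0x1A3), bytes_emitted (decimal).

Answer: 2 0xD2D 3

Derivation:
After char 0 ('t'=45): chars_in_quartet=1 acc=0x2D bytes_emitted=0
After char 1 ('k'=36): chars_in_quartet=2 acc=0xB64 bytes_emitted=0
After char 2 ('w'=48): chars_in_quartet=3 acc=0x2D930 bytes_emitted=0
After char 3 ('x'=49): chars_in_quartet=4 acc=0xB64C31 -> emit B6 4C 31, reset; bytes_emitted=3
After char 4 ('0'=52): chars_in_quartet=1 acc=0x34 bytes_emitted=3
After char 5 ('t'=45): chars_in_quartet=2 acc=0xD2D bytes_emitted=3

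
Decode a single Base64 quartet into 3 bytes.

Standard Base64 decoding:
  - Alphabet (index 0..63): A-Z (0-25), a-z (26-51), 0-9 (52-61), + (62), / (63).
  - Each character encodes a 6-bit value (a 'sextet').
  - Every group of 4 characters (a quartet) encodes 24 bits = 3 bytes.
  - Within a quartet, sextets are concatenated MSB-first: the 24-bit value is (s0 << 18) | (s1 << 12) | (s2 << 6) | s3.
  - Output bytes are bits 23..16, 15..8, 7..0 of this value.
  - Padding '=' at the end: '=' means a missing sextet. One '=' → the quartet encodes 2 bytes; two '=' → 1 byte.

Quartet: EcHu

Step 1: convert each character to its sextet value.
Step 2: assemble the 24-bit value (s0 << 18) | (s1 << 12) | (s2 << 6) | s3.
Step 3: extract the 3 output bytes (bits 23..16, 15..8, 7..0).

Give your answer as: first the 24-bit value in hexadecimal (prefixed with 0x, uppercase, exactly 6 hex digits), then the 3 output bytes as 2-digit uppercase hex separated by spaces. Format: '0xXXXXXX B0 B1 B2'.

Sextets: E=4, c=28, H=7, u=46
24-bit: (4<<18) | (28<<12) | (7<<6) | 46
      = 0x100000 | 0x01C000 | 0x0001C0 | 0x00002E
      = 0x11C1EE
Bytes: (v>>16)&0xFF=11, (v>>8)&0xFF=C1, v&0xFF=EE

Answer: 0x11C1EE 11 C1 EE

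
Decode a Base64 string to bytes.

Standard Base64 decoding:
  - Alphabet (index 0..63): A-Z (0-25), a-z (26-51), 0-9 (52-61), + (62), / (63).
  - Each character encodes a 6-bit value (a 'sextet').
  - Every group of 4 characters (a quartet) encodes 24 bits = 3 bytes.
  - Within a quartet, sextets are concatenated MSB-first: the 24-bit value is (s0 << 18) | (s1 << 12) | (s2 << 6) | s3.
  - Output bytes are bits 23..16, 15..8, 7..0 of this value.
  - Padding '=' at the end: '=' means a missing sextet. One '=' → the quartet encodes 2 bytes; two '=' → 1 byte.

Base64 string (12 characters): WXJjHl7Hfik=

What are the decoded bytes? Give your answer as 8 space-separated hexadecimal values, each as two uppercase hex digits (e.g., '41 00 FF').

After char 0 ('W'=22): chars_in_quartet=1 acc=0x16 bytes_emitted=0
After char 1 ('X'=23): chars_in_quartet=2 acc=0x597 bytes_emitted=0
After char 2 ('J'=9): chars_in_quartet=3 acc=0x165C9 bytes_emitted=0
After char 3 ('j'=35): chars_in_quartet=4 acc=0x597263 -> emit 59 72 63, reset; bytes_emitted=3
After char 4 ('H'=7): chars_in_quartet=1 acc=0x7 bytes_emitted=3
After char 5 ('l'=37): chars_in_quartet=2 acc=0x1E5 bytes_emitted=3
After char 6 ('7'=59): chars_in_quartet=3 acc=0x797B bytes_emitted=3
After char 7 ('H'=7): chars_in_quartet=4 acc=0x1E5EC7 -> emit 1E 5E C7, reset; bytes_emitted=6
After char 8 ('f'=31): chars_in_quartet=1 acc=0x1F bytes_emitted=6
After char 9 ('i'=34): chars_in_quartet=2 acc=0x7E2 bytes_emitted=6
After char 10 ('k'=36): chars_in_quartet=3 acc=0x1F8A4 bytes_emitted=6
Padding '=': partial quartet acc=0x1F8A4 -> emit 7E 29; bytes_emitted=8

Answer: 59 72 63 1E 5E C7 7E 29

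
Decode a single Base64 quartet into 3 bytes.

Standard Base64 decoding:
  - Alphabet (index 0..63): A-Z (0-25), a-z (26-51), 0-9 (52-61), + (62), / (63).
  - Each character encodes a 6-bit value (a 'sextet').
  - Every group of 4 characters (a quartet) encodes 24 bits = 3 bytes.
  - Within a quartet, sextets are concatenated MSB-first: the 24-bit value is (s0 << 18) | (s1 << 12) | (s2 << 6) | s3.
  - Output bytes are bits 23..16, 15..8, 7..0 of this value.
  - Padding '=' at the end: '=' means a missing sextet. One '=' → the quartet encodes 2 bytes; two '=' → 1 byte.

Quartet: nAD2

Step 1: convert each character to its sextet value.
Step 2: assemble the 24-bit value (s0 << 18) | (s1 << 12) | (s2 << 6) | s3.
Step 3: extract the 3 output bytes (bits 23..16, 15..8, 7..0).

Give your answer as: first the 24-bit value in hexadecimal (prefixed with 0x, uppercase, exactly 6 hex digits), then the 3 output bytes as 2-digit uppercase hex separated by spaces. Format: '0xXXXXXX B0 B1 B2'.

Sextets: n=39, A=0, D=3, 2=54
24-bit: (39<<18) | (0<<12) | (3<<6) | 54
      = 0x9C0000 | 0x000000 | 0x0000C0 | 0x000036
      = 0x9C00F6
Bytes: (v>>16)&0xFF=9C, (v>>8)&0xFF=00, v&0xFF=F6

Answer: 0x9C00F6 9C 00 F6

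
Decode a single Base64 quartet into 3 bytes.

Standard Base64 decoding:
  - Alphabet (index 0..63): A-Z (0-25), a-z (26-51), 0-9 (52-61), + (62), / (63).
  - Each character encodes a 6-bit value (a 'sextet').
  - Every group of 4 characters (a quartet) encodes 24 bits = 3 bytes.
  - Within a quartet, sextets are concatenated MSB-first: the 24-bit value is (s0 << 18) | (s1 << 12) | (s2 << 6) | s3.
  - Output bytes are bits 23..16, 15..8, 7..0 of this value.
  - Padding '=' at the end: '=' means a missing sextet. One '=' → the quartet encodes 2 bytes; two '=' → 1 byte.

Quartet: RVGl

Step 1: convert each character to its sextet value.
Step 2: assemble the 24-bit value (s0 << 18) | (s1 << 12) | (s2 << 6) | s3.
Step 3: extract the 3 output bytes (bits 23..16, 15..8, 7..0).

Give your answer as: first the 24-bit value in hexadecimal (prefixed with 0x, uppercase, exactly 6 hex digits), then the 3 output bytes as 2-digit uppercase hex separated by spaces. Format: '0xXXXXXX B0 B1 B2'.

Answer: 0x4551A5 45 51 A5

Derivation:
Sextets: R=17, V=21, G=6, l=37
24-bit: (17<<18) | (21<<12) | (6<<6) | 37
      = 0x440000 | 0x015000 | 0x000180 | 0x000025
      = 0x4551A5
Bytes: (v>>16)&0xFF=45, (v>>8)&0xFF=51, v&0xFF=A5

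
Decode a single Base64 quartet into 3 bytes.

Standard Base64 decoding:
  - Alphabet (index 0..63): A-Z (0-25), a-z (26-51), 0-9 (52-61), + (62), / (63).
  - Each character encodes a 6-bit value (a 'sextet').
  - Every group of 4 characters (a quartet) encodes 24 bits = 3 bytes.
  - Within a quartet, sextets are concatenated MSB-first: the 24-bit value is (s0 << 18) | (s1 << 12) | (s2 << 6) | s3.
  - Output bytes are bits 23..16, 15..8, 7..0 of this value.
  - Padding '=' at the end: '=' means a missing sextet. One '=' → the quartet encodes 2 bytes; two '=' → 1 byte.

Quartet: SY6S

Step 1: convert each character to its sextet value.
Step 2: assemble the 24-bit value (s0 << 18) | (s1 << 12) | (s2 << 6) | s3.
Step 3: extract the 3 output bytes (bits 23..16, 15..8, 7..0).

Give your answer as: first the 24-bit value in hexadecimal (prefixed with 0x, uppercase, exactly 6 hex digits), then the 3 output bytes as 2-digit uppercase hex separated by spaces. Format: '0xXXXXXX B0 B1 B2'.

Answer: 0x498E92 49 8E 92

Derivation:
Sextets: S=18, Y=24, 6=58, S=18
24-bit: (18<<18) | (24<<12) | (58<<6) | 18
      = 0x480000 | 0x018000 | 0x000E80 | 0x000012
      = 0x498E92
Bytes: (v>>16)&0xFF=49, (v>>8)&0xFF=8E, v&0xFF=92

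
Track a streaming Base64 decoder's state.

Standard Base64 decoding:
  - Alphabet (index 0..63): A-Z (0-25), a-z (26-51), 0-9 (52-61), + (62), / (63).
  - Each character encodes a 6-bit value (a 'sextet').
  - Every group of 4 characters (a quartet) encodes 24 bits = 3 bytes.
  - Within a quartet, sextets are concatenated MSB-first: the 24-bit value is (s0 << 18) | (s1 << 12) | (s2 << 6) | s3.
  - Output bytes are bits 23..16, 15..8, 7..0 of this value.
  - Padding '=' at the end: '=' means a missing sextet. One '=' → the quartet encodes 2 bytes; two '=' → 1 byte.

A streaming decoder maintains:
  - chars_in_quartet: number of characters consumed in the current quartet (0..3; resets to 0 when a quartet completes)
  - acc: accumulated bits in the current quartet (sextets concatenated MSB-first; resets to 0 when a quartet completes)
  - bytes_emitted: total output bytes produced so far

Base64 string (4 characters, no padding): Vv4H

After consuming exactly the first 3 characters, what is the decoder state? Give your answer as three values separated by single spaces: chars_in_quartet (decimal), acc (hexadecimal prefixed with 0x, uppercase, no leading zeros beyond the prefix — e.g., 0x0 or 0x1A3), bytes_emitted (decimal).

Answer: 3 0x15BF8 0

Derivation:
After char 0 ('V'=21): chars_in_quartet=1 acc=0x15 bytes_emitted=0
After char 1 ('v'=47): chars_in_quartet=2 acc=0x56F bytes_emitted=0
After char 2 ('4'=56): chars_in_quartet=3 acc=0x15BF8 bytes_emitted=0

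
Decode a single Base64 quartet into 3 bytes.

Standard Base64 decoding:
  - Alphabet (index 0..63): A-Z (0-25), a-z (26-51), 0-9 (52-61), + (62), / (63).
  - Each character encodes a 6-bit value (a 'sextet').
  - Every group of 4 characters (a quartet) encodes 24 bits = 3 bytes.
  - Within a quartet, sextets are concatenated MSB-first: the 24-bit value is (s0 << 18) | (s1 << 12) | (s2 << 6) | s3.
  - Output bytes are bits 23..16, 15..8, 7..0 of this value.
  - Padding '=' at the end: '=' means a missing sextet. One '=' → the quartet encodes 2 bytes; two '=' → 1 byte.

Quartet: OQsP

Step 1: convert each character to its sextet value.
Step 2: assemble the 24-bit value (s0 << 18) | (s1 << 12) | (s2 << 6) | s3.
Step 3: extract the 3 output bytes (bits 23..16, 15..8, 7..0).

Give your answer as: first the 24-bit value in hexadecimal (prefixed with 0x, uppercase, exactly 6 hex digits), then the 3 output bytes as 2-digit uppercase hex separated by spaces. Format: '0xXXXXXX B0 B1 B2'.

Sextets: O=14, Q=16, s=44, P=15
24-bit: (14<<18) | (16<<12) | (44<<6) | 15
      = 0x380000 | 0x010000 | 0x000B00 | 0x00000F
      = 0x390B0F
Bytes: (v>>16)&0xFF=39, (v>>8)&0xFF=0B, v&0xFF=0F

Answer: 0x390B0F 39 0B 0F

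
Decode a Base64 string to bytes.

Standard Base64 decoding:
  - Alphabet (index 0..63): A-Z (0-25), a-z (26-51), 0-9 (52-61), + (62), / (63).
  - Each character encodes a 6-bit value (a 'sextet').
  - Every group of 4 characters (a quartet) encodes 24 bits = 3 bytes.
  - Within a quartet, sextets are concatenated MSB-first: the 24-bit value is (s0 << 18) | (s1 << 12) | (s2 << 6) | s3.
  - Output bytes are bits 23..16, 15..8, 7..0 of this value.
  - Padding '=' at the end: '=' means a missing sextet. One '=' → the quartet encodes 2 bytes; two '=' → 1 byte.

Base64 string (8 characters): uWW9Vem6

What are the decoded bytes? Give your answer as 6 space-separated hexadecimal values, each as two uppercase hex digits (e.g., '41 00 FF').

Answer: B9 65 BD 55 E9 BA

Derivation:
After char 0 ('u'=46): chars_in_quartet=1 acc=0x2E bytes_emitted=0
After char 1 ('W'=22): chars_in_quartet=2 acc=0xB96 bytes_emitted=0
After char 2 ('W'=22): chars_in_quartet=3 acc=0x2E596 bytes_emitted=0
After char 3 ('9'=61): chars_in_quartet=4 acc=0xB965BD -> emit B9 65 BD, reset; bytes_emitted=3
After char 4 ('V'=21): chars_in_quartet=1 acc=0x15 bytes_emitted=3
After char 5 ('e'=30): chars_in_quartet=2 acc=0x55E bytes_emitted=3
After char 6 ('m'=38): chars_in_quartet=3 acc=0x157A6 bytes_emitted=3
After char 7 ('6'=58): chars_in_quartet=4 acc=0x55E9BA -> emit 55 E9 BA, reset; bytes_emitted=6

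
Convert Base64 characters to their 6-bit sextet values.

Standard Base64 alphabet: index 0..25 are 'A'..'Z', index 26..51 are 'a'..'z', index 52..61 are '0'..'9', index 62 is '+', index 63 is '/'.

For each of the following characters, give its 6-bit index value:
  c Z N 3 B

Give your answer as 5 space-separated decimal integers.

Answer: 28 25 13 55 1

Derivation:
'c': a..z range, 26 + ord('c') − ord('a') = 28
'Z': A..Z range, ord('Z') − ord('A') = 25
'N': A..Z range, ord('N') − ord('A') = 13
'3': 0..9 range, 52 + ord('3') − ord('0') = 55
'B': A..Z range, ord('B') − ord('A') = 1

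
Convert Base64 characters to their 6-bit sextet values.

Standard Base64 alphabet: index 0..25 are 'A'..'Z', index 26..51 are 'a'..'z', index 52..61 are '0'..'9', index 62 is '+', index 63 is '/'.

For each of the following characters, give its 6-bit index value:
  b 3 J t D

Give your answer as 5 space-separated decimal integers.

'b': a..z range, 26 + ord('b') − ord('a') = 27
'3': 0..9 range, 52 + ord('3') − ord('0') = 55
'J': A..Z range, ord('J') − ord('A') = 9
't': a..z range, 26 + ord('t') − ord('a') = 45
'D': A..Z range, ord('D') − ord('A') = 3

Answer: 27 55 9 45 3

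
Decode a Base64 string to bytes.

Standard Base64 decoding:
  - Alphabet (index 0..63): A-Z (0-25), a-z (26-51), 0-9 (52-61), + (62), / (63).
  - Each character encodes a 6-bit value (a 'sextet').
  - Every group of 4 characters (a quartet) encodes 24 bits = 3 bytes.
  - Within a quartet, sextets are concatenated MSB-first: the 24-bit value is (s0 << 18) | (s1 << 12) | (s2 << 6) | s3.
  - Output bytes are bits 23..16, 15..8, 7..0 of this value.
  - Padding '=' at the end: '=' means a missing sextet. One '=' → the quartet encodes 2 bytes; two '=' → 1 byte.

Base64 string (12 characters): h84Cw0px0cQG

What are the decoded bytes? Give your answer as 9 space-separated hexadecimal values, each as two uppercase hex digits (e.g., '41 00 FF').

Answer: 87 CE 02 C3 4A 71 D1 C4 06

Derivation:
After char 0 ('h'=33): chars_in_quartet=1 acc=0x21 bytes_emitted=0
After char 1 ('8'=60): chars_in_quartet=2 acc=0x87C bytes_emitted=0
After char 2 ('4'=56): chars_in_quartet=3 acc=0x21F38 bytes_emitted=0
After char 3 ('C'=2): chars_in_quartet=4 acc=0x87CE02 -> emit 87 CE 02, reset; bytes_emitted=3
After char 4 ('w'=48): chars_in_quartet=1 acc=0x30 bytes_emitted=3
After char 5 ('0'=52): chars_in_quartet=2 acc=0xC34 bytes_emitted=3
After char 6 ('p'=41): chars_in_quartet=3 acc=0x30D29 bytes_emitted=3
After char 7 ('x'=49): chars_in_quartet=4 acc=0xC34A71 -> emit C3 4A 71, reset; bytes_emitted=6
After char 8 ('0'=52): chars_in_quartet=1 acc=0x34 bytes_emitted=6
After char 9 ('c'=28): chars_in_quartet=2 acc=0xD1C bytes_emitted=6
After char 10 ('Q'=16): chars_in_quartet=3 acc=0x34710 bytes_emitted=6
After char 11 ('G'=6): chars_in_quartet=4 acc=0xD1C406 -> emit D1 C4 06, reset; bytes_emitted=9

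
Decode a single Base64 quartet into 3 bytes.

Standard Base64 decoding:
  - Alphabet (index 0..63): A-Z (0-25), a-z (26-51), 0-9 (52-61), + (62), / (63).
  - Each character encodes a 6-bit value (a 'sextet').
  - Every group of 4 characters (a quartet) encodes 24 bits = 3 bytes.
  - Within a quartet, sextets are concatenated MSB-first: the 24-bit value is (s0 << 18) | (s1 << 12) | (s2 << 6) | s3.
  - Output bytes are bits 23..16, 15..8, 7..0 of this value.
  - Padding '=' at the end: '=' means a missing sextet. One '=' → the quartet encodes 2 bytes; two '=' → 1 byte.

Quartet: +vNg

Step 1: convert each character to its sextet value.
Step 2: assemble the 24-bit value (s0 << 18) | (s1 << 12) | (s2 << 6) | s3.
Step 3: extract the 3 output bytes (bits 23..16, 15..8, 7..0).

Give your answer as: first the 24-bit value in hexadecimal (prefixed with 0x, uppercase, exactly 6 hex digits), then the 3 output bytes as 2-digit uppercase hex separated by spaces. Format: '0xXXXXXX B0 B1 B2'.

Sextets: +=62, v=47, N=13, g=32
24-bit: (62<<18) | (47<<12) | (13<<6) | 32
      = 0xF80000 | 0x02F000 | 0x000340 | 0x000020
      = 0xFAF360
Bytes: (v>>16)&0xFF=FA, (v>>8)&0xFF=F3, v&0xFF=60

Answer: 0xFAF360 FA F3 60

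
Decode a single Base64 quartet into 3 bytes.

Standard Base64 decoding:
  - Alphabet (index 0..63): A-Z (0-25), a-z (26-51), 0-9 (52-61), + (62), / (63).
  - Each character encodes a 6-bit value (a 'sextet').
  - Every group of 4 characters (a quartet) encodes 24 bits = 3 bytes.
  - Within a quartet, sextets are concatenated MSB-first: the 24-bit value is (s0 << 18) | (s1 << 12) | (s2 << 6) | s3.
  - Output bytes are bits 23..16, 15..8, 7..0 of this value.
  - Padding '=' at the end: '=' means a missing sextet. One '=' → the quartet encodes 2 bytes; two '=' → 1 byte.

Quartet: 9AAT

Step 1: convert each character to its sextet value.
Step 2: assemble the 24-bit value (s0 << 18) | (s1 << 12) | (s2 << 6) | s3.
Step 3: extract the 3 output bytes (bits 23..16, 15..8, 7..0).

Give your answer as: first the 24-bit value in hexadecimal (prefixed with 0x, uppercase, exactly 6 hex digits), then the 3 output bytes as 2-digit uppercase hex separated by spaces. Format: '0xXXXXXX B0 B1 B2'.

Answer: 0xF40013 F4 00 13

Derivation:
Sextets: 9=61, A=0, A=0, T=19
24-bit: (61<<18) | (0<<12) | (0<<6) | 19
      = 0xF40000 | 0x000000 | 0x000000 | 0x000013
      = 0xF40013
Bytes: (v>>16)&0xFF=F4, (v>>8)&0xFF=00, v&0xFF=13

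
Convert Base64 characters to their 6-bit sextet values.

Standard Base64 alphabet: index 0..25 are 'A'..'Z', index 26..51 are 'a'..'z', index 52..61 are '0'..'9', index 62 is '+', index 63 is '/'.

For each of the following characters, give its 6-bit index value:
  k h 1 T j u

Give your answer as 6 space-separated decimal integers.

'k': a..z range, 26 + ord('k') − ord('a') = 36
'h': a..z range, 26 + ord('h') − ord('a') = 33
'1': 0..9 range, 52 + ord('1') − ord('0') = 53
'T': A..Z range, ord('T') − ord('A') = 19
'j': a..z range, 26 + ord('j') − ord('a') = 35
'u': a..z range, 26 + ord('u') − ord('a') = 46

Answer: 36 33 53 19 35 46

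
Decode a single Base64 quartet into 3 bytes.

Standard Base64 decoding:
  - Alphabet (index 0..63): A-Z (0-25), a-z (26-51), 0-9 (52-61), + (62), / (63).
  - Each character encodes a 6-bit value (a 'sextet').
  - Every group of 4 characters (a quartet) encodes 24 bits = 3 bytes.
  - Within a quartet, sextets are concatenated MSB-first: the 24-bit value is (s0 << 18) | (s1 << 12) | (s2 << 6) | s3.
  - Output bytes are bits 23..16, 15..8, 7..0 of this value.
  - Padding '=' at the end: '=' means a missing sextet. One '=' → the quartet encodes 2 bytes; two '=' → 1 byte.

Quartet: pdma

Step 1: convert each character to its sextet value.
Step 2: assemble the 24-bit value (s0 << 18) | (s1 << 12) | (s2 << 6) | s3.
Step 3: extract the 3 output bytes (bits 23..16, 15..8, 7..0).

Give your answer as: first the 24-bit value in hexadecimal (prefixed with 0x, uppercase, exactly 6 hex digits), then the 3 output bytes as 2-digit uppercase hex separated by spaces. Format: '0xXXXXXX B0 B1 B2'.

Sextets: p=41, d=29, m=38, a=26
24-bit: (41<<18) | (29<<12) | (38<<6) | 26
      = 0xA40000 | 0x01D000 | 0x000980 | 0x00001A
      = 0xA5D99A
Bytes: (v>>16)&0xFF=A5, (v>>8)&0xFF=D9, v&0xFF=9A

Answer: 0xA5D99A A5 D9 9A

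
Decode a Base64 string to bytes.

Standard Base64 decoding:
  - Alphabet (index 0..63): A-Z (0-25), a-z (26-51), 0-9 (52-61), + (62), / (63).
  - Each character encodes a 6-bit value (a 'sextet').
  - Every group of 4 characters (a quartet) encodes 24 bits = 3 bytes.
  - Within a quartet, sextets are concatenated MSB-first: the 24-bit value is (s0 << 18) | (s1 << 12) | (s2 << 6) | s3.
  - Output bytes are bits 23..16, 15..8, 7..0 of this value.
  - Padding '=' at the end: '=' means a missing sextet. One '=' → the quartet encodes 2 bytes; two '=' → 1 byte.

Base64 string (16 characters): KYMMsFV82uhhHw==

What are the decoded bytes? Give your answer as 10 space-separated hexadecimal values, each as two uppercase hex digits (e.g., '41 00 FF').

Answer: 29 83 0C B0 55 7C DA E8 61 1F

Derivation:
After char 0 ('K'=10): chars_in_quartet=1 acc=0xA bytes_emitted=0
After char 1 ('Y'=24): chars_in_quartet=2 acc=0x298 bytes_emitted=0
After char 2 ('M'=12): chars_in_quartet=3 acc=0xA60C bytes_emitted=0
After char 3 ('M'=12): chars_in_quartet=4 acc=0x29830C -> emit 29 83 0C, reset; bytes_emitted=3
After char 4 ('s'=44): chars_in_quartet=1 acc=0x2C bytes_emitted=3
After char 5 ('F'=5): chars_in_quartet=2 acc=0xB05 bytes_emitted=3
After char 6 ('V'=21): chars_in_quartet=3 acc=0x2C155 bytes_emitted=3
After char 7 ('8'=60): chars_in_quartet=4 acc=0xB0557C -> emit B0 55 7C, reset; bytes_emitted=6
After char 8 ('2'=54): chars_in_quartet=1 acc=0x36 bytes_emitted=6
After char 9 ('u'=46): chars_in_quartet=2 acc=0xDAE bytes_emitted=6
After char 10 ('h'=33): chars_in_quartet=3 acc=0x36BA1 bytes_emitted=6
After char 11 ('h'=33): chars_in_quartet=4 acc=0xDAE861 -> emit DA E8 61, reset; bytes_emitted=9
After char 12 ('H'=7): chars_in_quartet=1 acc=0x7 bytes_emitted=9
After char 13 ('w'=48): chars_in_quartet=2 acc=0x1F0 bytes_emitted=9
Padding '==': partial quartet acc=0x1F0 -> emit 1F; bytes_emitted=10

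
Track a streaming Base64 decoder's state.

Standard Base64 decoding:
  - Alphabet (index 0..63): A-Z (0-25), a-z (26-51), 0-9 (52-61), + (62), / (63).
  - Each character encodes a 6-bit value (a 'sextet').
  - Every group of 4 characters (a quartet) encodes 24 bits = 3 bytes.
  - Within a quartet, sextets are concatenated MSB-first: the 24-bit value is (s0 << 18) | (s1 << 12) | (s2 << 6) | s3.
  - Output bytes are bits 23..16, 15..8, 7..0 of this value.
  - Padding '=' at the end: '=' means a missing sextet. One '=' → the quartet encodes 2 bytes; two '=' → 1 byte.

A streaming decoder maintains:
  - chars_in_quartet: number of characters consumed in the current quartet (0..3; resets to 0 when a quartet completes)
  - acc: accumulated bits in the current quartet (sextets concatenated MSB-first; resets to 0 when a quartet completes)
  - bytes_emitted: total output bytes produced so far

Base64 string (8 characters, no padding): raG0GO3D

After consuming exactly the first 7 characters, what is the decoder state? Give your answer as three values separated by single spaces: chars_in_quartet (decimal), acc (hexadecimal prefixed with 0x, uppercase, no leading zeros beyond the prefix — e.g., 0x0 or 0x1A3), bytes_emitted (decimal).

After char 0 ('r'=43): chars_in_quartet=1 acc=0x2B bytes_emitted=0
After char 1 ('a'=26): chars_in_quartet=2 acc=0xADA bytes_emitted=0
After char 2 ('G'=6): chars_in_quartet=3 acc=0x2B686 bytes_emitted=0
After char 3 ('0'=52): chars_in_quartet=4 acc=0xADA1B4 -> emit AD A1 B4, reset; bytes_emitted=3
After char 4 ('G'=6): chars_in_quartet=1 acc=0x6 bytes_emitted=3
After char 5 ('O'=14): chars_in_quartet=2 acc=0x18E bytes_emitted=3
After char 6 ('3'=55): chars_in_quartet=3 acc=0x63B7 bytes_emitted=3

Answer: 3 0x63B7 3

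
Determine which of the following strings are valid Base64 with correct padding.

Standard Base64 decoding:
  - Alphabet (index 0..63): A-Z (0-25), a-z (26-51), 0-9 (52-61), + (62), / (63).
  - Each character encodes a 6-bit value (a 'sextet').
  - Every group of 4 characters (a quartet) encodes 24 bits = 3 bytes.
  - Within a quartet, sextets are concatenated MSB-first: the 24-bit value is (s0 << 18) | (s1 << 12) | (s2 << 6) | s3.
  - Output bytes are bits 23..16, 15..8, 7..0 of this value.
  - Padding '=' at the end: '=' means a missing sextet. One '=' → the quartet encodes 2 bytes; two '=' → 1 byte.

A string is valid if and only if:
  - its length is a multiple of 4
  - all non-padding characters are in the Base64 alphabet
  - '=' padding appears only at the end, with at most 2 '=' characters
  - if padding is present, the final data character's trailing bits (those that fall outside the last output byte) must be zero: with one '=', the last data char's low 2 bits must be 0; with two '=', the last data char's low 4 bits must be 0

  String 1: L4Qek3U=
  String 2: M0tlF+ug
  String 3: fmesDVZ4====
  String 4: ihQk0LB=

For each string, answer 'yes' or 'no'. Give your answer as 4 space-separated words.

Answer: yes yes no no

Derivation:
String 1: 'L4Qek3U=' → valid
String 2: 'M0tlF+ug' → valid
String 3: 'fmesDVZ4====' → invalid (4 pad chars (max 2))
String 4: 'ihQk0LB=' → invalid (bad trailing bits)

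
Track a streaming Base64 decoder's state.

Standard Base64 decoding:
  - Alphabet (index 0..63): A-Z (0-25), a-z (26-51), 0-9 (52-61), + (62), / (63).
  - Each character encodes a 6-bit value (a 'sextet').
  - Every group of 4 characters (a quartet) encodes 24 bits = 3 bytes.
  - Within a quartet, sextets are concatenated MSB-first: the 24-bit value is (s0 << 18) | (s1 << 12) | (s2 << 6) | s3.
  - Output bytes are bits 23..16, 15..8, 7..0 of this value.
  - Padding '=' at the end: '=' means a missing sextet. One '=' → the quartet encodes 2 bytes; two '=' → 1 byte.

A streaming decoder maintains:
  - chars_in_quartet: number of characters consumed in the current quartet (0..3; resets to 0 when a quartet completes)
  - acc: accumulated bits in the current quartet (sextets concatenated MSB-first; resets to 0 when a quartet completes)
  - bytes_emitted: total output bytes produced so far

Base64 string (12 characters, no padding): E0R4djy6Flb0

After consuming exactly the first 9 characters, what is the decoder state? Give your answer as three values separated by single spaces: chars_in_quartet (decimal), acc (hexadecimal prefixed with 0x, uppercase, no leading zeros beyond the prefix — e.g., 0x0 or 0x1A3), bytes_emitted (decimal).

After char 0 ('E'=4): chars_in_quartet=1 acc=0x4 bytes_emitted=0
After char 1 ('0'=52): chars_in_quartet=2 acc=0x134 bytes_emitted=0
After char 2 ('R'=17): chars_in_quartet=3 acc=0x4D11 bytes_emitted=0
After char 3 ('4'=56): chars_in_quartet=4 acc=0x134478 -> emit 13 44 78, reset; bytes_emitted=3
After char 4 ('d'=29): chars_in_quartet=1 acc=0x1D bytes_emitted=3
After char 5 ('j'=35): chars_in_quartet=2 acc=0x763 bytes_emitted=3
After char 6 ('y'=50): chars_in_quartet=3 acc=0x1D8F2 bytes_emitted=3
After char 7 ('6'=58): chars_in_quartet=4 acc=0x763CBA -> emit 76 3C BA, reset; bytes_emitted=6
After char 8 ('F'=5): chars_in_quartet=1 acc=0x5 bytes_emitted=6

Answer: 1 0x5 6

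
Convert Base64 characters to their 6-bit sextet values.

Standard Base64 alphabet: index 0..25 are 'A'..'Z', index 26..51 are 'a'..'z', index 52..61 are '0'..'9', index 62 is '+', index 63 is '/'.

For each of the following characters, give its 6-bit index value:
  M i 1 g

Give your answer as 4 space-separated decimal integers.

Answer: 12 34 53 32

Derivation:
'M': A..Z range, ord('M') − ord('A') = 12
'i': a..z range, 26 + ord('i') − ord('a') = 34
'1': 0..9 range, 52 + ord('1') − ord('0') = 53
'g': a..z range, 26 + ord('g') − ord('a') = 32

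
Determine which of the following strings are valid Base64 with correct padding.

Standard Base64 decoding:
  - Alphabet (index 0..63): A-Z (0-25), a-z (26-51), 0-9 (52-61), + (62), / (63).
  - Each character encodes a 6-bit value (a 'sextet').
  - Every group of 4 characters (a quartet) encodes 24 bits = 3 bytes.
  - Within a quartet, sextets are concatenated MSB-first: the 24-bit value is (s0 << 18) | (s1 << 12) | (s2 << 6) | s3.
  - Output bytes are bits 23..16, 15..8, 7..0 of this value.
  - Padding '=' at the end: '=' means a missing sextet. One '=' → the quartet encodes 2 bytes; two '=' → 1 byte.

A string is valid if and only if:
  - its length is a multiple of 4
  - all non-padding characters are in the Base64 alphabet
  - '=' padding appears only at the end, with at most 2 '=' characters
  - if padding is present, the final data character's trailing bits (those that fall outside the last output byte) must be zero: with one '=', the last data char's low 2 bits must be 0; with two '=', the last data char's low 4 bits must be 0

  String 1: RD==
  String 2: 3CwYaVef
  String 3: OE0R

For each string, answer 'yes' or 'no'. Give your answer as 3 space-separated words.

String 1: 'RD==' → invalid (bad trailing bits)
String 2: '3CwYaVef' → valid
String 3: 'OE0R' → valid

Answer: no yes yes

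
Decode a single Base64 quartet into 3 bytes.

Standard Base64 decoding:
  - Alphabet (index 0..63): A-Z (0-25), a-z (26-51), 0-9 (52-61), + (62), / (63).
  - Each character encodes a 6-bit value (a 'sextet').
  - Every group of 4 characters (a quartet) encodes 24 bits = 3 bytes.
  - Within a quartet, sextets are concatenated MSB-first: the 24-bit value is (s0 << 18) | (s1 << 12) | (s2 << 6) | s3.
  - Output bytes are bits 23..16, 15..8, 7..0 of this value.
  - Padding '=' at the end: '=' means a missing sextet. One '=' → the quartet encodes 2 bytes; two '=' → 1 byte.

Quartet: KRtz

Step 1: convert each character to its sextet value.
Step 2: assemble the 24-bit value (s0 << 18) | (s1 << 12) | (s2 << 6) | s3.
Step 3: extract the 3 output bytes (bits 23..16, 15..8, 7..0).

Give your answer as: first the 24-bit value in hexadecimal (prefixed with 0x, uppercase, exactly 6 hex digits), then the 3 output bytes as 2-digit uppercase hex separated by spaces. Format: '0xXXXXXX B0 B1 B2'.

Sextets: K=10, R=17, t=45, z=51
24-bit: (10<<18) | (17<<12) | (45<<6) | 51
      = 0x280000 | 0x011000 | 0x000B40 | 0x000033
      = 0x291B73
Bytes: (v>>16)&0xFF=29, (v>>8)&0xFF=1B, v&0xFF=73

Answer: 0x291B73 29 1B 73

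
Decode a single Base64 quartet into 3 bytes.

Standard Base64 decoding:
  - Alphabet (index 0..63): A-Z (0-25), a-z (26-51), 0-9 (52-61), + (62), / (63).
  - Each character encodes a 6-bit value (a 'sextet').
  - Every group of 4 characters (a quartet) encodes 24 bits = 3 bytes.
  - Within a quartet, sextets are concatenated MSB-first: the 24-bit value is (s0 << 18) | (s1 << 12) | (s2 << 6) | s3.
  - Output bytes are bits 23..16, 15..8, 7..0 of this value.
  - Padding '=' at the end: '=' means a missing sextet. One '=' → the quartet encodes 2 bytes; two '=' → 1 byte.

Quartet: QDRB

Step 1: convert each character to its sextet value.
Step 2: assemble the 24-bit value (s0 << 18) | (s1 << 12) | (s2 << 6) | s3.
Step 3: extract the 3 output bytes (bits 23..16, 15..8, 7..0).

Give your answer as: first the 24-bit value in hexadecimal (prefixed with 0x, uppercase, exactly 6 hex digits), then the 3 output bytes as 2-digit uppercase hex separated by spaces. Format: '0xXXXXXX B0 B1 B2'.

Sextets: Q=16, D=3, R=17, B=1
24-bit: (16<<18) | (3<<12) | (17<<6) | 1
      = 0x400000 | 0x003000 | 0x000440 | 0x000001
      = 0x403441
Bytes: (v>>16)&0xFF=40, (v>>8)&0xFF=34, v&0xFF=41

Answer: 0x403441 40 34 41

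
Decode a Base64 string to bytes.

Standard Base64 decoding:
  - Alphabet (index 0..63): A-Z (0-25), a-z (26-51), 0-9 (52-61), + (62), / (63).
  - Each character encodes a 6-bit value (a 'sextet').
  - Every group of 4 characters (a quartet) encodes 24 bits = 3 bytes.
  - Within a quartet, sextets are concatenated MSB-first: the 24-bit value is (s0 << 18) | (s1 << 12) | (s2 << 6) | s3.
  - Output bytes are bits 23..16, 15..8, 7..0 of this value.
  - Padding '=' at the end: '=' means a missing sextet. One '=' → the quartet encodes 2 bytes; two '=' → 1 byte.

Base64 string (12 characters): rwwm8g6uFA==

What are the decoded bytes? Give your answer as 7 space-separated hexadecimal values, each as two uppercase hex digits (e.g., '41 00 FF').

Answer: AF 0C 26 F2 0E AE 14

Derivation:
After char 0 ('r'=43): chars_in_quartet=1 acc=0x2B bytes_emitted=0
After char 1 ('w'=48): chars_in_quartet=2 acc=0xAF0 bytes_emitted=0
After char 2 ('w'=48): chars_in_quartet=3 acc=0x2BC30 bytes_emitted=0
After char 3 ('m'=38): chars_in_quartet=4 acc=0xAF0C26 -> emit AF 0C 26, reset; bytes_emitted=3
After char 4 ('8'=60): chars_in_quartet=1 acc=0x3C bytes_emitted=3
After char 5 ('g'=32): chars_in_quartet=2 acc=0xF20 bytes_emitted=3
After char 6 ('6'=58): chars_in_quartet=3 acc=0x3C83A bytes_emitted=3
After char 7 ('u'=46): chars_in_quartet=4 acc=0xF20EAE -> emit F2 0E AE, reset; bytes_emitted=6
After char 8 ('F'=5): chars_in_quartet=1 acc=0x5 bytes_emitted=6
After char 9 ('A'=0): chars_in_quartet=2 acc=0x140 bytes_emitted=6
Padding '==': partial quartet acc=0x140 -> emit 14; bytes_emitted=7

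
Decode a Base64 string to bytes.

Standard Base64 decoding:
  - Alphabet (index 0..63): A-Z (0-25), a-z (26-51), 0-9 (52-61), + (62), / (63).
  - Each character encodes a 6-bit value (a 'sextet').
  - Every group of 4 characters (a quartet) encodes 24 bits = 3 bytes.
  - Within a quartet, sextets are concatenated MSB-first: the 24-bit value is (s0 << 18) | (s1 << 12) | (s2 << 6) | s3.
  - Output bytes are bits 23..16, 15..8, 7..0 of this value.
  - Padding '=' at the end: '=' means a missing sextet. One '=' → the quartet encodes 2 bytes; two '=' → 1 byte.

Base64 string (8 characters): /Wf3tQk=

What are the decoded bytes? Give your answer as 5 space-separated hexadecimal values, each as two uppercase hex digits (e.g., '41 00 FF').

After char 0 ('/'=63): chars_in_quartet=1 acc=0x3F bytes_emitted=0
After char 1 ('W'=22): chars_in_quartet=2 acc=0xFD6 bytes_emitted=0
After char 2 ('f'=31): chars_in_quartet=3 acc=0x3F59F bytes_emitted=0
After char 3 ('3'=55): chars_in_quartet=4 acc=0xFD67F7 -> emit FD 67 F7, reset; bytes_emitted=3
After char 4 ('t'=45): chars_in_quartet=1 acc=0x2D bytes_emitted=3
After char 5 ('Q'=16): chars_in_quartet=2 acc=0xB50 bytes_emitted=3
After char 6 ('k'=36): chars_in_quartet=3 acc=0x2D424 bytes_emitted=3
Padding '=': partial quartet acc=0x2D424 -> emit B5 09; bytes_emitted=5

Answer: FD 67 F7 B5 09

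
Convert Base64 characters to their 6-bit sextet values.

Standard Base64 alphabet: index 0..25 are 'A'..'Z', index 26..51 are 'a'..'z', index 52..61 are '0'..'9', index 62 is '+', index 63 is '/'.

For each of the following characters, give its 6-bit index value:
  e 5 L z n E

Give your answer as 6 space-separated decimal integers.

Answer: 30 57 11 51 39 4

Derivation:
'e': a..z range, 26 + ord('e') − ord('a') = 30
'5': 0..9 range, 52 + ord('5') − ord('0') = 57
'L': A..Z range, ord('L') − ord('A') = 11
'z': a..z range, 26 + ord('z') − ord('a') = 51
'n': a..z range, 26 + ord('n') − ord('a') = 39
'E': A..Z range, ord('E') − ord('A') = 4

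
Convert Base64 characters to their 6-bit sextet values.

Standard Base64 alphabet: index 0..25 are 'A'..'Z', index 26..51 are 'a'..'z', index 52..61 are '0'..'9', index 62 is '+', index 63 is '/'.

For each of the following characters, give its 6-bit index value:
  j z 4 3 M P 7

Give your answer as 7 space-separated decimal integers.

'j': a..z range, 26 + ord('j') − ord('a') = 35
'z': a..z range, 26 + ord('z') − ord('a') = 51
'4': 0..9 range, 52 + ord('4') − ord('0') = 56
'3': 0..9 range, 52 + ord('3') − ord('0') = 55
'M': A..Z range, ord('M') − ord('A') = 12
'P': A..Z range, ord('P') − ord('A') = 15
'7': 0..9 range, 52 + ord('7') − ord('0') = 59

Answer: 35 51 56 55 12 15 59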